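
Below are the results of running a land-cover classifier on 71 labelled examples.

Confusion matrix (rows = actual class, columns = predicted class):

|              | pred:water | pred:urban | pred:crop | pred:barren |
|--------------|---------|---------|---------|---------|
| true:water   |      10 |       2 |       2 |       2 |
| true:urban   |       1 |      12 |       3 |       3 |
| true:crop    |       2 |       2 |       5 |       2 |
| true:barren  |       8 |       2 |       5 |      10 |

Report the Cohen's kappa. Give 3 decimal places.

Observed agreement pₒ = trace/N = 37/71 = 0.5211
Expected agreement pₑ = Σ (rowᵢ·colᵢ)/N² = (16·21 + 19·18 + 11·15 + 25·17)/71² = 0.2515
κ = (pₒ − pₑ)/(1 − pₑ) = (0.5211 − 0.2515)/(1 − 0.2515) = 0.360

0.360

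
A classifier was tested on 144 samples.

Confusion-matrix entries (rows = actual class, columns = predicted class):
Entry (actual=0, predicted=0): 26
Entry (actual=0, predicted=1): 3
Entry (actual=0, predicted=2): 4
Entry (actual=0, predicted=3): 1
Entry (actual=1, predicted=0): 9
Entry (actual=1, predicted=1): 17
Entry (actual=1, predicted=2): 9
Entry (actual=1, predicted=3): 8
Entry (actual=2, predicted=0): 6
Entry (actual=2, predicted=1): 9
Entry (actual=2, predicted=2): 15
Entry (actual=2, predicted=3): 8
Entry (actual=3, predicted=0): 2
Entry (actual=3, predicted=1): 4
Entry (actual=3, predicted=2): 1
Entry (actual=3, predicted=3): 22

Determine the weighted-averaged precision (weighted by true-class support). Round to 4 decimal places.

Per-class precision (TP/(TP+FP)):
  0: TP=26, FP=9+6+2=17 → 26/43 = 0.60465
  1: TP=17, FP=3+9+4=16 → 17/33 = 0.51515
  2: TP=15, FP=4+9+1=14 → 15/29 = 0.51724
  3: TP=22, FP=1+8+8=17 → 22/39 = 0.56410
Weighted-precision = Σ (supportᵢ/N)·precisionᵢ with N=144: (34/144)·0.60465 + (43/144)·0.51515 + (38/144)·0.51724 + (29/144)·0.56410 = 0.5467

0.5467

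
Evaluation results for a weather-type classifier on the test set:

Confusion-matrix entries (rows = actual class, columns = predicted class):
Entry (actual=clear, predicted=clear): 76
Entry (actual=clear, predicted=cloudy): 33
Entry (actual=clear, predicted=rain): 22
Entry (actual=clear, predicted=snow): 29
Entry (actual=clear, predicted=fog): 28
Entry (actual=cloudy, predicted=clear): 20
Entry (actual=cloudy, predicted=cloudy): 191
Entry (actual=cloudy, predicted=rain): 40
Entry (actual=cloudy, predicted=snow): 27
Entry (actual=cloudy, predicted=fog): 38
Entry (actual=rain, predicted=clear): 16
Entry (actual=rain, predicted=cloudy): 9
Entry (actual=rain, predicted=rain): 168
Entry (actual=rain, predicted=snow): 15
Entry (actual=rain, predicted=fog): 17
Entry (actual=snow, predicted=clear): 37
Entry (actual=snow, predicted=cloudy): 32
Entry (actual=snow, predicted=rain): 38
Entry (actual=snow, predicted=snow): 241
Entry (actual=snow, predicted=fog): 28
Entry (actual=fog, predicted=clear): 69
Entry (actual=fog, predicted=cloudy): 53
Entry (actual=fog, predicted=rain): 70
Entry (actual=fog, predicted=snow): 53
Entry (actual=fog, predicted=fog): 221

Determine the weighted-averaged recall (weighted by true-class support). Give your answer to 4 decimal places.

Per-class recall (TP/(TP+FN)):
  clear: TP=76, FN=33+22+29+28=112 → 76/188 = 0.40426
  cloudy: TP=191, FN=20+40+27+38=125 → 191/316 = 0.60443
  rain: TP=168, FN=16+9+15+17=57 → 168/225 = 0.74667
  snow: TP=241, FN=37+32+38+28=135 → 241/376 = 0.64096
  fog: TP=221, FN=69+53+70+53=245 → 221/466 = 0.47425
Weighted-recall = Σ (supportᵢ/N)·recallᵢ with N=1571: (188/1571)·0.40426 + (316/1571)·0.60443 + (225/1571)·0.74667 + (376/1571)·0.64096 + (466/1571)·0.47425 = 0.5710

0.5710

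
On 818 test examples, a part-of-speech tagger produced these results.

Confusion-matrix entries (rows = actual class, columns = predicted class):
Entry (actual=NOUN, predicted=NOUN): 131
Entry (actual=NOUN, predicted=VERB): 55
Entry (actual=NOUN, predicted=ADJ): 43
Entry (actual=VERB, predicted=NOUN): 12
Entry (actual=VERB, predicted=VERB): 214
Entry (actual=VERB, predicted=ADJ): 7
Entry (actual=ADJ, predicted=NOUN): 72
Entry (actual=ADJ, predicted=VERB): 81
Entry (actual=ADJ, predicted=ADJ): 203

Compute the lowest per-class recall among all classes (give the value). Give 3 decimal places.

Per-class recall (TP/(TP+FN)):
  NOUN: TP=131, FN=55+43=98 → 131/229 = 0.5721
  VERB: TP=214, FN=12+7=19 → 214/233 = 0.9185
  ADJ: TP=203, FN=72+81=153 → 203/356 = 0.5702
Lowest is class 'ADJ' with recall = 0.570.

0.570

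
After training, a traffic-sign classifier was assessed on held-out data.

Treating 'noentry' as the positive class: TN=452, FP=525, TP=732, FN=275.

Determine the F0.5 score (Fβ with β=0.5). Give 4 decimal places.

Fβ = (1+β²)·TP / ((1+β²)·TP + β²·FN + FP), with β²=1/4
= 1.25·732 / (1.25·732 + 0.25·275 + 525) = 0.6065

0.6065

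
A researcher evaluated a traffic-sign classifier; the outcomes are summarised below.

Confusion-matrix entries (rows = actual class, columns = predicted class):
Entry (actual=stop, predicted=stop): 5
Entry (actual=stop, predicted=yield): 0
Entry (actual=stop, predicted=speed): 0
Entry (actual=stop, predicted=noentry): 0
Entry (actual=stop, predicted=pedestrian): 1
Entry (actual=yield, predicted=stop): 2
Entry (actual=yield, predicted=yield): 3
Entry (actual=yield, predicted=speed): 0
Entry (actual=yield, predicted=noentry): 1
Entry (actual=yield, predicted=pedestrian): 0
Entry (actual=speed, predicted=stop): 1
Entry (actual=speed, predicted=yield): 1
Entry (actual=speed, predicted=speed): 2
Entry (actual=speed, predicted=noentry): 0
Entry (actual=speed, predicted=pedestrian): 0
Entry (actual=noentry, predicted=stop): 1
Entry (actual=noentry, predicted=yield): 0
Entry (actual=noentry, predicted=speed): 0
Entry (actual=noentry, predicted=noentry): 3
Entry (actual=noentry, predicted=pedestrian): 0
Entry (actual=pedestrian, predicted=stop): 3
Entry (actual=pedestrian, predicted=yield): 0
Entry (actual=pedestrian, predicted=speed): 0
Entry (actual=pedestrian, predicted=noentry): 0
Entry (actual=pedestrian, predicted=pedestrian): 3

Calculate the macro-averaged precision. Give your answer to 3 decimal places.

Per-class precision (TP/(TP+FP)):
  stop: TP=5, FP=2+1+1+3=7 → 5/12 = 0.4167
  yield: TP=3, FP=0+1+0+0=1 → 3/4 = 0.7500
  speed: TP=2, FP=0+0+0+0=0 → 2/2 = 1.0000
  noentry: TP=3, FP=0+1+0+0=1 → 3/4 = 0.7500
  pedestrian: TP=3, FP=1+0+0+0=1 → 3/4 = 0.7500
Macro-precision = mean = (0.4167 + 0.7500 + 1.0000 + 0.7500 + 0.7500) / 5 = 0.733

0.733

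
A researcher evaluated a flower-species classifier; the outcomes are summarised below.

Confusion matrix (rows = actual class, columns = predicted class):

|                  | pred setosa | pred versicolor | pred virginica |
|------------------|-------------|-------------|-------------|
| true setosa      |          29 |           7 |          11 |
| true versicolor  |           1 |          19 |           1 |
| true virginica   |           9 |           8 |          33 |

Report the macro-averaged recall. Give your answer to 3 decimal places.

0.727

Per-class recall (TP/(TP+FN)):
  setosa: TP=29, FN=7+11=18 → 29/47 = 0.6170
  versicolor: TP=19, FN=1+1=2 → 19/21 = 0.9048
  virginica: TP=33, FN=9+8=17 → 33/50 = 0.6600
Macro-recall = mean = (0.6170 + 0.9048 + 0.6600) / 3 = 0.727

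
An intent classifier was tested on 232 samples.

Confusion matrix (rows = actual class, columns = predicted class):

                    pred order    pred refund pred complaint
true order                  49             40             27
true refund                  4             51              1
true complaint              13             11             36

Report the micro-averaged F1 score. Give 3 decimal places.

0.586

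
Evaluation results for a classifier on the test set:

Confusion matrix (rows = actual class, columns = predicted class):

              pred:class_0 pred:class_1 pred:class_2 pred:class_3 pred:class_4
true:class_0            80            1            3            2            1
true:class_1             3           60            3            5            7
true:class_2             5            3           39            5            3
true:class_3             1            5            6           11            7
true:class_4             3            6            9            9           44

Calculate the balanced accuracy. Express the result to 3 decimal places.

0.677

Balanced accuracy = mean of per-class recall.
  class_0: recall = 80/87 = 0.9195
  class_1: recall = 60/78 = 0.7692
  class_2: recall = 39/55 = 0.7091
  class_3: recall = 11/30 = 0.3667
  class_4: recall = 44/71 = 0.6197
Mean = (0.9195 + 0.7692 + 0.7091 + 0.3667 + 0.6197) / 5 = 0.677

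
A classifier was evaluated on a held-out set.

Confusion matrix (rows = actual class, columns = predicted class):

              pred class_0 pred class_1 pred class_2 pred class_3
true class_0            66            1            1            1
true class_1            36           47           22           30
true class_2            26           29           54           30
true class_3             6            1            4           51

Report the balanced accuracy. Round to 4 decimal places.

Balanced accuracy = mean of per-class recall.
  class_0: recall = 66/69 = 0.95652
  class_1: recall = 47/135 = 0.34815
  class_2: recall = 54/139 = 0.38849
  class_3: recall = 51/62 = 0.82258
Mean = (0.95652 + 0.34815 + 0.38849 + 0.82258) / 4 = 0.6289

0.6289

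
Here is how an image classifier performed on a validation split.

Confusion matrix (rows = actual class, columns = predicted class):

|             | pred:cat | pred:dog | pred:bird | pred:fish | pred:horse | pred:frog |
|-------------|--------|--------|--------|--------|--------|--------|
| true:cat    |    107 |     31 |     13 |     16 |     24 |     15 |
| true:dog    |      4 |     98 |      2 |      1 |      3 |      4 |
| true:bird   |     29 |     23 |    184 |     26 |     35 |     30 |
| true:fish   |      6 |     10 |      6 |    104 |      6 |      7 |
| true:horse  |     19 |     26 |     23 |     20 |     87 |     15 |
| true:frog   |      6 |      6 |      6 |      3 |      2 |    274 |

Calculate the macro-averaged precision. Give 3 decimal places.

Per-class precision (TP/(TP+FP)):
  cat: TP=107, FP=4+29+6+19+6=64 → 107/171 = 0.6257
  dog: TP=98, FP=31+23+10+26+6=96 → 98/194 = 0.5052
  bird: TP=184, FP=13+2+6+23+6=50 → 184/234 = 0.7863
  fish: TP=104, FP=16+1+26+20+3=66 → 104/170 = 0.6118
  horse: TP=87, FP=24+3+35+6+2=70 → 87/157 = 0.5541
  frog: TP=274, FP=15+4+30+7+15=71 → 274/345 = 0.7942
Macro-precision = mean = (0.6257 + 0.5052 + 0.7863 + 0.6118 + 0.5541 + 0.7942) / 6 = 0.646

0.646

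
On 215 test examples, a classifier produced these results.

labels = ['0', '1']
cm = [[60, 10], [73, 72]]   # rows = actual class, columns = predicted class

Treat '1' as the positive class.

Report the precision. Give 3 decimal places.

0.878

Precision = TP/(TP+FP) = 72/(72+10) = 72/82 = 0.878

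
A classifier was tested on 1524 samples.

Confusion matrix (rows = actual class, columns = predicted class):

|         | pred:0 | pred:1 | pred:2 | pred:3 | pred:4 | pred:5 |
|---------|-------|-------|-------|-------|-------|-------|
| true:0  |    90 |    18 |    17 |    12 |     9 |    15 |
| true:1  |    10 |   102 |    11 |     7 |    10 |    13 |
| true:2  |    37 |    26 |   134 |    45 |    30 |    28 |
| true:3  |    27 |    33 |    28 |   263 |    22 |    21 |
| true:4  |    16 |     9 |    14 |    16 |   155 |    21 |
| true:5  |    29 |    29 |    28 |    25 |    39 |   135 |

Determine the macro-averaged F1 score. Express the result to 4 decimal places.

Per-class F1 score (2·TP/(2·TP+FP+FN)):
  0: TP=90, FP=10+37+27+16+29=119, FN=18+17+12+9+15=71 → 180/370 = 0.48649
  1: TP=102, FP=18+26+33+9+29=115, FN=10+11+7+10+13=51 → 204/370 = 0.55135
  2: TP=134, FP=17+11+28+14+28=98, FN=37+26+45+30+28=166 → 268/532 = 0.50376
  3: TP=263, FP=12+7+45+16+25=105, FN=27+33+28+22+21=131 → 526/762 = 0.69029
  4: TP=155, FP=9+10+30+22+39=110, FN=16+9+14+16+21=76 → 310/496 = 0.62500
  5: TP=135, FP=15+13+28+21+21=98, FN=29+29+28+25+39=150 → 270/518 = 0.52124
Macro-F1 score = mean = (0.48649 + 0.55135 + 0.50376 + 0.69029 + 0.62500 + 0.52124) / 6 = 0.5630

0.5630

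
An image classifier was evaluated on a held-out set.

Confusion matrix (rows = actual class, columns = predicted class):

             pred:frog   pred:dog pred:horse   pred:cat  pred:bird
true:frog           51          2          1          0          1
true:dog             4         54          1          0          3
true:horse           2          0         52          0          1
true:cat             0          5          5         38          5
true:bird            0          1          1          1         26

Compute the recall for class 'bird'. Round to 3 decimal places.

Treat 'bird' as positive and all other classes as negative.
recall = TP/(TP+FN).
bird: TP=26, FN=0+1+1+1=3 → 26/29 = 0.8966

0.897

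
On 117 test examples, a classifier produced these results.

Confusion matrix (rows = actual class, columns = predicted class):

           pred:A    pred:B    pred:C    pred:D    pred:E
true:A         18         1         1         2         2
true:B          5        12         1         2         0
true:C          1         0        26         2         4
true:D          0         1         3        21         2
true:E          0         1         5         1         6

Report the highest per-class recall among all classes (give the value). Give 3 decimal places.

0.788

Per-class recall (TP/(TP+FN)):
  A: TP=18, FN=1+1+2+2=6 → 18/24 = 0.7500
  B: TP=12, FN=5+1+2+0=8 → 12/20 = 0.6000
  C: TP=26, FN=1+0+2+4=7 → 26/33 = 0.7879
  D: TP=21, FN=0+1+3+2=6 → 21/27 = 0.7778
  E: TP=6, FN=0+1+5+1=7 → 6/13 = 0.4615
Highest is class 'C' with recall = 0.788.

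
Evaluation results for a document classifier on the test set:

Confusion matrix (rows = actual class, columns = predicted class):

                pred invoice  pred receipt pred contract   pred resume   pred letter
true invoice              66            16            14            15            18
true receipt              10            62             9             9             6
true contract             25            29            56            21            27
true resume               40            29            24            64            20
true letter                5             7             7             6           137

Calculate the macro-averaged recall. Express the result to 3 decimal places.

Per-class recall (TP/(TP+FN)):
  invoice: TP=66, FN=16+14+15+18=63 → 66/129 = 0.5116
  receipt: TP=62, FN=10+9+9+6=34 → 62/96 = 0.6458
  contract: TP=56, FN=25+29+21+27=102 → 56/158 = 0.3544
  resume: TP=64, FN=40+29+24+20=113 → 64/177 = 0.3616
  letter: TP=137, FN=5+7+7+6=25 → 137/162 = 0.8457
Macro-recall = mean = (0.5116 + 0.6458 + 0.3544 + 0.3616 + 0.8457) / 5 = 0.544

0.544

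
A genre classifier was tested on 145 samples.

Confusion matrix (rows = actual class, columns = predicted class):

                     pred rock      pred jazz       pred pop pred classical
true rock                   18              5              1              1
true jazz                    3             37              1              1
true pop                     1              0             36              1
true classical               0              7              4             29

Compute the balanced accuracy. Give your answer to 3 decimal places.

Balanced accuracy = mean of per-class recall.
  rock: recall = 18/25 = 0.7200
  jazz: recall = 37/42 = 0.8810
  pop: recall = 36/38 = 0.9474
  classical: recall = 29/40 = 0.7250
Mean = (0.7200 + 0.8810 + 0.9474 + 0.7250) / 4 = 0.818

0.818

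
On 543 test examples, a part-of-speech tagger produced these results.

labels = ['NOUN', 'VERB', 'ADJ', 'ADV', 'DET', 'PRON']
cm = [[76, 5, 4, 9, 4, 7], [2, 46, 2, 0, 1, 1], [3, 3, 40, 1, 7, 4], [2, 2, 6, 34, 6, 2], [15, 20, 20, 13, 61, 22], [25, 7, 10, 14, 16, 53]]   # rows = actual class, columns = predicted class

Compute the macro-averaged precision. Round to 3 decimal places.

Per-class precision (TP/(TP+FP)):
  NOUN: TP=76, FP=2+3+2+15+25=47 → 76/123 = 0.6179
  VERB: TP=46, FP=5+3+2+20+7=37 → 46/83 = 0.5542
  ADJ: TP=40, FP=4+2+6+20+10=42 → 40/82 = 0.4878
  ADV: TP=34, FP=9+0+1+13+14=37 → 34/71 = 0.4789
  DET: TP=61, FP=4+1+7+6+16=34 → 61/95 = 0.6421
  PRON: TP=53, FP=7+1+4+2+22=36 → 53/89 = 0.5955
Macro-precision = mean = (0.6179 + 0.5542 + 0.4878 + 0.4789 + 0.6421 + 0.5955) / 6 = 0.563

0.563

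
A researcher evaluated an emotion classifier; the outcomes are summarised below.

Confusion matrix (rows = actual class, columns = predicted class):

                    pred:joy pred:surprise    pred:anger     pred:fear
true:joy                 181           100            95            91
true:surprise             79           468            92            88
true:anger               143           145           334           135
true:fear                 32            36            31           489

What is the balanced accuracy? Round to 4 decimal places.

0.5760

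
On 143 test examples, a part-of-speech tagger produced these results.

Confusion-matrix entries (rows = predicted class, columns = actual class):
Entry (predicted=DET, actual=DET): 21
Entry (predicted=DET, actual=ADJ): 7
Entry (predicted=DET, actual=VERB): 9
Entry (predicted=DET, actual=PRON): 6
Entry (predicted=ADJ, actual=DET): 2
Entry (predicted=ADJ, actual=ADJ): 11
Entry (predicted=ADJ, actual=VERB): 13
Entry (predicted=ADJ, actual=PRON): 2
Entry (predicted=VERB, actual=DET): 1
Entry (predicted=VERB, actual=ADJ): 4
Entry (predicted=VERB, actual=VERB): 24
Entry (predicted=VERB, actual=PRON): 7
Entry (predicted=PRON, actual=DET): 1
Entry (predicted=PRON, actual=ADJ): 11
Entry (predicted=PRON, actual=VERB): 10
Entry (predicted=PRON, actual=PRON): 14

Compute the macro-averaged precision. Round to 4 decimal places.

Per-class precision (TP/(TP+FP)):
  DET: TP=21, FP=7+9+6=22 → 21/43 = 0.48837
  ADJ: TP=11, FP=2+13+2=17 → 11/28 = 0.39286
  VERB: TP=24, FP=1+4+7=12 → 24/36 = 0.66667
  PRON: TP=14, FP=1+11+10=22 → 14/36 = 0.38889
Macro-precision = mean = (0.48837 + 0.39286 + 0.66667 + 0.38889) / 4 = 0.4842

0.4842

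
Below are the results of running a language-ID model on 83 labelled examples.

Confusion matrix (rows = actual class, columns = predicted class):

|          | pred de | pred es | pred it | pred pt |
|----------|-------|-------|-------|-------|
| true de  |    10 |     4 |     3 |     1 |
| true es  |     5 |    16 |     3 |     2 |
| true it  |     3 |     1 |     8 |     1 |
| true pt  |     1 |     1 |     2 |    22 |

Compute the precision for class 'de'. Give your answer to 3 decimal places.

0.526

Treat 'de' as positive and all other classes as negative.
precision = TP/(TP+FP).
de: TP=10, FP=5+3+1=9 → 10/19 = 0.5263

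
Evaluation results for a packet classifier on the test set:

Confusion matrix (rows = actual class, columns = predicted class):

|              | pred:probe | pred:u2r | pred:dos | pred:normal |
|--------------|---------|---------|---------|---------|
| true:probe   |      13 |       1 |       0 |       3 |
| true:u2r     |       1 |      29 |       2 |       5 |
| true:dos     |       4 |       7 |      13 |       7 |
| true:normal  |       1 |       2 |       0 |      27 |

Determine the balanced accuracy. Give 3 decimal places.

Balanced accuracy = mean of per-class recall.
  probe: recall = 13/17 = 0.7647
  u2r: recall = 29/37 = 0.7838
  dos: recall = 13/31 = 0.4194
  normal: recall = 27/30 = 0.9000
Mean = (0.7647 + 0.7838 + 0.4194 + 0.9000) / 4 = 0.717

0.717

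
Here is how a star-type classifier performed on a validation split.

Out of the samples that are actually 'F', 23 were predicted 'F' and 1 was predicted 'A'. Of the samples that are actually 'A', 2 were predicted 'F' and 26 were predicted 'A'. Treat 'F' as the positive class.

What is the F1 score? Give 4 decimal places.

0.9388

Precision = TP/(TP+FP) = 23/25 = 0.9200
Recall = TP/(TP+FN) = 23/24 = 0.9583
F1 = 2·TP/(2·TP+FP+FN) = 46/49 = 0.9388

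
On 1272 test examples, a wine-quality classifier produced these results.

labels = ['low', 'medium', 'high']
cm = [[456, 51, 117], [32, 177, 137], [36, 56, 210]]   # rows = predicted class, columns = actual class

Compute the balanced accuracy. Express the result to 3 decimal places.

Balanced accuracy = mean of per-class recall.
  low: recall = 456/524 = 0.8702
  medium: recall = 177/284 = 0.6232
  high: recall = 210/464 = 0.4526
Mean = (0.8702 + 0.6232 + 0.4526) / 3 = 0.649

0.649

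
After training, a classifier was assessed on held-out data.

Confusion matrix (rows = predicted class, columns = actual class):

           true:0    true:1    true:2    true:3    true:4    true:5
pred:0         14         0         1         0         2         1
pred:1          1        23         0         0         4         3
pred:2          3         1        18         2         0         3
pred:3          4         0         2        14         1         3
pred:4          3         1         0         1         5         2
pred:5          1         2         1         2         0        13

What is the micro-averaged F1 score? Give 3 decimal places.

Micro-averaging pools counts across classes: ΣTP=87, ΣFP=44, ΣFN=44.
Micro-F1 score = 2·TP/(2·TP+FP+FN) on pooled counts = 0.664 (equals overall accuracy in single-label multiclass).

0.664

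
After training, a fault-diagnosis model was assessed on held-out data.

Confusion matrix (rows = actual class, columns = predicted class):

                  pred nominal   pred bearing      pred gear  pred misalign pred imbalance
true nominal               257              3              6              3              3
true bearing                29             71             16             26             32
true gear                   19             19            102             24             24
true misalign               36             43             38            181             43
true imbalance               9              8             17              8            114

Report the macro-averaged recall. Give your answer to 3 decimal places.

0.631

Per-class recall (TP/(TP+FN)):
  nominal: TP=257, FN=3+6+3+3=15 → 257/272 = 0.9449
  bearing: TP=71, FN=29+16+26+32=103 → 71/174 = 0.4080
  gear: TP=102, FN=19+19+24+24=86 → 102/188 = 0.5426
  misalign: TP=181, FN=36+43+38+43=160 → 181/341 = 0.5308
  imbalance: TP=114, FN=9+8+17+8=42 → 114/156 = 0.7308
Macro-recall = mean = (0.9449 + 0.4080 + 0.5426 + 0.5308 + 0.7308) / 5 = 0.631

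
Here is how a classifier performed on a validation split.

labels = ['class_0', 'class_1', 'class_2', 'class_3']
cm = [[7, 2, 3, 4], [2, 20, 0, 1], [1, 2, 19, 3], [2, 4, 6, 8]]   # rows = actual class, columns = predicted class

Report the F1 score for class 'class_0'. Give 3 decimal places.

F1 score = 2·TP/(2·TP+FP+FN).
class_0: TP=7, FP=2+1+2=5, FN=2+3+4=9 → 14/28 = 0.5000

0.500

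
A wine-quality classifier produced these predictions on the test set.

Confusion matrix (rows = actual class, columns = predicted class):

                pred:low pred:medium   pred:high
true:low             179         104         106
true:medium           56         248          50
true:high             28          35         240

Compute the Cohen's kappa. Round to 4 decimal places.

0.4605

Observed agreement pₒ = trace/N = 667/1046 = 0.63767
Expected agreement pₑ = Σ (rowᵢ·colᵢ)/N² = (389·263 + 354·387 + 303·396)/1046² = 0.32839
κ = (pₒ − pₑ)/(1 − pₑ) = (0.63767 − 0.32839)/(1 − 0.32839) = 0.4605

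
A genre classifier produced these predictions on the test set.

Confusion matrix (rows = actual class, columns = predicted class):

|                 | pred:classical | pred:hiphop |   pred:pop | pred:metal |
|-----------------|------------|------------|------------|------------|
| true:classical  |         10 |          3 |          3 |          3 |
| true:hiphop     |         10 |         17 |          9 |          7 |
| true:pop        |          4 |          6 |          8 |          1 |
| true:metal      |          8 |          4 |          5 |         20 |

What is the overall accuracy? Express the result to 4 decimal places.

0.4661

Accuracy = trace / total = (10+17+8+20=55) / 118 = 55/118 = 0.4661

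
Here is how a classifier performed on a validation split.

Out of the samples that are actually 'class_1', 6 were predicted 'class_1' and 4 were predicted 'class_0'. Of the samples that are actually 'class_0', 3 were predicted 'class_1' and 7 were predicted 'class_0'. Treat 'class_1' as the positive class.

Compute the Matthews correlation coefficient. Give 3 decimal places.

0.302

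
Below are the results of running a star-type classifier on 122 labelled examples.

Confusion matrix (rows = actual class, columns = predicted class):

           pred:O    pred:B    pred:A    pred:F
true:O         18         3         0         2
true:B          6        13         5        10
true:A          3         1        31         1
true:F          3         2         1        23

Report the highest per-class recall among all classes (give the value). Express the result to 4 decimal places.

0.8611

Per-class recall (TP/(TP+FN)):
  O: TP=18, FN=3+0+2=5 → 18/23 = 0.78261
  B: TP=13, FN=6+5+10=21 → 13/34 = 0.38235
  A: TP=31, FN=3+1+1=5 → 31/36 = 0.86111
  F: TP=23, FN=3+2+1=6 → 23/29 = 0.79310
Highest is class 'A' with recall = 0.8611.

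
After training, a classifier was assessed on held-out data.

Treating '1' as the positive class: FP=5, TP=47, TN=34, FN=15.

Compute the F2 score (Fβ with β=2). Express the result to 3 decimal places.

0.783

Fβ = (1+β²)·TP / ((1+β²)·TP + β²·FN + FP), with β²=4
= 5·47 / (5·47 + 4·15 + 5) = 0.783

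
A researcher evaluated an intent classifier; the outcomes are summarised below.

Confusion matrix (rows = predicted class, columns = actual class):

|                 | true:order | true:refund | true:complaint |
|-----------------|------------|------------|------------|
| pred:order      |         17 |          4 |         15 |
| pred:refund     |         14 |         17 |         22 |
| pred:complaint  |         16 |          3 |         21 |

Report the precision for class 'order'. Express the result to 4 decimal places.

0.4722

Treat 'order' as positive and all other classes as negative.
precision = TP/(TP+FP).
order: TP=17, FP=4+15=19 → 17/36 = 0.47222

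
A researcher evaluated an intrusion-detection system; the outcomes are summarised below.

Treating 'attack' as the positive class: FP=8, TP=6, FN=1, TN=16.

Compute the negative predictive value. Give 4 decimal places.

0.9412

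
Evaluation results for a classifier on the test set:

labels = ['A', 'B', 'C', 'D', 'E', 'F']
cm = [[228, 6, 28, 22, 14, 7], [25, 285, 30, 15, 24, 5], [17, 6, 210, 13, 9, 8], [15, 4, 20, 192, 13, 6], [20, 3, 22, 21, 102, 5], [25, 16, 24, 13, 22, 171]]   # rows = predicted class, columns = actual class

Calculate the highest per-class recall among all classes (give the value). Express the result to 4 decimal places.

Per-class recall (TP/(TP+FN)):
  A: TP=228, FN=25+17+15+20+25=102 → 228/330 = 0.69091
  B: TP=285, FN=6+6+4+3+16=35 → 285/320 = 0.89063
  C: TP=210, FN=28+30+20+22+24=124 → 210/334 = 0.62874
  D: TP=192, FN=22+15+13+21+13=84 → 192/276 = 0.69565
  E: TP=102, FN=14+24+9+13+22=82 → 102/184 = 0.55435
  F: TP=171, FN=7+5+8+6+5=31 → 171/202 = 0.84653
Highest is class 'B' with recall = 0.8906.

0.8906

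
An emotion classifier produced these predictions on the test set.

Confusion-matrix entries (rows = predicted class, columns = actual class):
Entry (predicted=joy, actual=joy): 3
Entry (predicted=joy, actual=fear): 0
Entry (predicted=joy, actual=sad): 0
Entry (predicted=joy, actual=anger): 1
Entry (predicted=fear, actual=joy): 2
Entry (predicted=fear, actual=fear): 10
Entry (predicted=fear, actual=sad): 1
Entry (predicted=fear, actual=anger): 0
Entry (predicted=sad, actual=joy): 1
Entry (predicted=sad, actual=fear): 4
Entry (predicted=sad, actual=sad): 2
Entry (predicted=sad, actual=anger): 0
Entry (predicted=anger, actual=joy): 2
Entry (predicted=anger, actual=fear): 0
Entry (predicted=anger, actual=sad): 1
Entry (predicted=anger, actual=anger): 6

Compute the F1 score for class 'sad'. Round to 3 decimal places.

0.364

F1 score = 2·TP/(2·TP+FP+FN).
sad: TP=2, FP=1+4+0=5, FN=0+1+1=2 → 4/11 = 0.3636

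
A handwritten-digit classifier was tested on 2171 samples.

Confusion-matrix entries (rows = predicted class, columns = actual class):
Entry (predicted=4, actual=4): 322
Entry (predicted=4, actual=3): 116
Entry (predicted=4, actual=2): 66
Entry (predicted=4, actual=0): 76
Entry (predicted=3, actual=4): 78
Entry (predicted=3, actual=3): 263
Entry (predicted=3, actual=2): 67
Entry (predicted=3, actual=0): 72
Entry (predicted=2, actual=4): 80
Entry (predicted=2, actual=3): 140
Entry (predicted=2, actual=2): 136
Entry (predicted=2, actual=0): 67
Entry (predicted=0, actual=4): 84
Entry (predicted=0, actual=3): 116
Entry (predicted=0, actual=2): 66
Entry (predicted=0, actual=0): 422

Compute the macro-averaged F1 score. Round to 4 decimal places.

Per-class F1 score (2·TP/(2·TP+FP+FN)):
  4: TP=322, FP=116+66+76=258, FN=78+80+84=242 → 644/1144 = 0.56294
  3: TP=263, FP=78+67+72=217, FN=116+140+116=372 → 526/1115 = 0.47175
  2: TP=136, FP=80+140+67=287, FN=66+67+66=199 → 272/758 = 0.35884
  0: TP=422, FP=84+116+66=266, FN=76+72+67=215 → 844/1325 = 0.63698
Macro-F1 score = mean = (0.56294 + 0.47175 + 0.35884 + 0.63698) / 4 = 0.5076

0.5076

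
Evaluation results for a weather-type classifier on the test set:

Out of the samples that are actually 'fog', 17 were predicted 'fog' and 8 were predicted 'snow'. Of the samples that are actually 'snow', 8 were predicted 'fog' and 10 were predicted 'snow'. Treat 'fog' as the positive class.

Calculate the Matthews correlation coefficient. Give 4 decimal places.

0.2356

MCC = (TP·TN − FP·FN) / √((TP+FP)(TP+FN)(TN+FP)(TN+FN))
Numerator = 17·10 − 8·8 = 106
Denominator = √(25·25·18·18) = √202500 = 450.0000
MCC = 106 / 450.0000 = 0.2356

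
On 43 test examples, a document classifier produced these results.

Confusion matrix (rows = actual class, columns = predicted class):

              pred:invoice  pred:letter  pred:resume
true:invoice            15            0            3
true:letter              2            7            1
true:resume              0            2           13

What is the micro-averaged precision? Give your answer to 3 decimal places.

Micro-averaging pools counts across classes: ΣTP=35, ΣFP=8, ΣFN=8.
Micro-precision = TP/(TP+FP) on pooled counts = 0.814 (equals overall accuracy in single-label multiclass).

0.814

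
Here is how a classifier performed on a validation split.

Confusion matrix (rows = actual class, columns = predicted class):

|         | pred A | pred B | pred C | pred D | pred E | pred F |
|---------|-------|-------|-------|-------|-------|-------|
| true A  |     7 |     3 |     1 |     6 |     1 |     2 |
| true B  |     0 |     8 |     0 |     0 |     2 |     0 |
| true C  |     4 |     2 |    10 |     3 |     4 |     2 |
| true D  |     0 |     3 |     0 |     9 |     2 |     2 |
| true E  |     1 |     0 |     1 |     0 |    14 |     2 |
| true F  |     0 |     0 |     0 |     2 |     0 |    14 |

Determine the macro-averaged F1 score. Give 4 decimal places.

0.5855

Per-class F1 score (2·TP/(2·TP+FP+FN)):
  A: TP=7, FP=0+4+0+1+0=5, FN=3+1+6+1+2=13 → 14/32 = 0.43750
  B: TP=8, FP=3+2+3+0+0=8, FN=0+0+0+2+0=2 → 16/26 = 0.61538
  C: TP=10, FP=1+0+0+1+0=2, FN=4+2+3+4+2=15 → 20/37 = 0.54054
  D: TP=9, FP=6+0+3+0+2=11, FN=0+3+0+2+2=7 → 18/36 = 0.50000
  E: TP=14, FP=1+2+4+2+0=9, FN=1+0+1+0+2=4 → 28/41 = 0.68293
  F: TP=14, FP=2+0+2+2+2=8, FN=0+0+0+2+0=2 → 28/38 = 0.73684
Macro-F1 score = mean = (0.43750 + 0.61538 + 0.54054 + 0.50000 + 0.68293 + 0.73684) / 6 = 0.5855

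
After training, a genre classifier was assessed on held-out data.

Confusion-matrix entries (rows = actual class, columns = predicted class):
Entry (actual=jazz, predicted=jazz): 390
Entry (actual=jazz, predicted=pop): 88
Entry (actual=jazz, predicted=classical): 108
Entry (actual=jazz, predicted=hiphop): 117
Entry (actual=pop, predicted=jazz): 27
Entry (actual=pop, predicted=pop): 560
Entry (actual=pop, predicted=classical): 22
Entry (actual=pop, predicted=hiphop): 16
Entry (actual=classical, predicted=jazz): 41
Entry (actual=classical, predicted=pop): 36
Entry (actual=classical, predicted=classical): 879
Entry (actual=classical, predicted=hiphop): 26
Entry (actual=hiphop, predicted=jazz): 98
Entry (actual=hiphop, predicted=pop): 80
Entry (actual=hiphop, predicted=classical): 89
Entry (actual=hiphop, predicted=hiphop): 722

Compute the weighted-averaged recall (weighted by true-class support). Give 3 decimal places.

0.773

Per-class recall (TP/(TP+FN)):
  jazz: TP=390, FN=88+108+117=313 → 390/703 = 0.5548
  pop: TP=560, FN=27+22+16=65 → 560/625 = 0.8960
  classical: TP=879, FN=41+36+26=103 → 879/982 = 0.8951
  hiphop: TP=722, FN=98+80+89=267 → 722/989 = 0.7300
Weighted-recall = Σ (supportᵢ/N)·recallᵢ with N=3299: (703/3299)·0.5548 + (625/3299)·0.8960 + (982/3299)·0.8951 + (989/3299)·0.7300 = 0.773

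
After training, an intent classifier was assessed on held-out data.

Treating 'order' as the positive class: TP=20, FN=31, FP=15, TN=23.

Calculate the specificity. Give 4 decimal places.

0.6053

Specificity = TN/(TN+FP) = 23/(23+15) = 0.6053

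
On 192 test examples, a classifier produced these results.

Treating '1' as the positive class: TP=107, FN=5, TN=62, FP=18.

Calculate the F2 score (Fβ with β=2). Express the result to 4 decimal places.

0.9337

Fβ = (1+β²)·TP / ((1+β²)·TP + β²·FN + FP), with β²=4
= 5·107 / (5·107 + 4·5 + 18) = 0.9337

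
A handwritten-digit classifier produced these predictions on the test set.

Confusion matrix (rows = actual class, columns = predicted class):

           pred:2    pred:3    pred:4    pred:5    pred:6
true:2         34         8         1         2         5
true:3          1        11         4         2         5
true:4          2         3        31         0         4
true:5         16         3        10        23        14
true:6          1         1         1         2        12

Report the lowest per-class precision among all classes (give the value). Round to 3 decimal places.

Per-class precision (TP/(TP+FP)):
  2: TP=34, FP=1+2+16+1=20 → 34/54 = 0.6296
  3: TP=11, FP=8+3+3+1=15 → 11/26 = 0.4231
  4: TP=31, FP=1+4+10+1=16 → 31/47 = 0.6596
  5: TP=23, FP=2+2+0+2=6 → 23/29 = 0.7931
  6: TP=12, FP=5+5+4+14=28 → 12/40 = 0.3000
Lowest is class '6' with precision = 0.300.

0.300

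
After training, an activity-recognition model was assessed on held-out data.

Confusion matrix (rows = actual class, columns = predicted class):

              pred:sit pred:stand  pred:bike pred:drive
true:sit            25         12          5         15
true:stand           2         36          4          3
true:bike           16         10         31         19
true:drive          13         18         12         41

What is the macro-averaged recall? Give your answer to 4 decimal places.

Per-class recall (TP/(TP+FN)):
  sit: TP=25, FN=12+5+15=32 → 25/57 = 0.43860
  stand: TP=36, FN=2+4+3=9 → 36/45 = 0.80000
  bike: TP=31, FN=16+10+19=45 → 31/76 = 0.40789
  drive: TP=41, FN=13+18+12=43 → 41/84 = 0.48810
Macro-recall = mean = (0.43860 + 0.80000 + 0.40789 + 0.48810) / 4 = 0.5336

0.5336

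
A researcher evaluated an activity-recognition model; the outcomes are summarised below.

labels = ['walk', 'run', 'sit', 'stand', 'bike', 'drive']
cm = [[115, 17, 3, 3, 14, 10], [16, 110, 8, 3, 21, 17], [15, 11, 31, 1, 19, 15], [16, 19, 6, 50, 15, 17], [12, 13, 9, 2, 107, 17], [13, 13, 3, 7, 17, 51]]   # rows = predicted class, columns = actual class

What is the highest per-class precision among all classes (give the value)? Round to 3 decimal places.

0.710

Per-class precision (TP/(TP+FP)):
  walk: TP=115, FP=17+3+3+14+10=47 → 115/162 = 0.7099
  run: TP=110, FP=16+8+3+21+17=65 → 110/175 = 0.6286
  sit: TP=31, FP=15+11+1+19+15=61 → 31/92 = 0.3370
  stand: TP=50, FP=16+19+6+15+17=73 → 50/123 = 0.4065
  bike: TP=107, FP=12+13+9+2+17=53 → 107/160 = 0.6688
  drive: TP=51, FP=13+13+3+7+17=53 → 51/104 = 0.4904
Highest is class 'walk' with precision = 0.710.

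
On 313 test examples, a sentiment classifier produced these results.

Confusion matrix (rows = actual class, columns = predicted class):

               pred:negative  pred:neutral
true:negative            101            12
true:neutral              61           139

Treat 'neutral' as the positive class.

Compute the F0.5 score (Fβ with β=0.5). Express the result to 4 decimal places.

Fβ = (1+β²)·TP / ((1+β²)·TP + β²·FN + FP), with β²=1/4
= 1.25·139 / (1.25·139 + 0.25·61 + 12) = 0.8644

0.8644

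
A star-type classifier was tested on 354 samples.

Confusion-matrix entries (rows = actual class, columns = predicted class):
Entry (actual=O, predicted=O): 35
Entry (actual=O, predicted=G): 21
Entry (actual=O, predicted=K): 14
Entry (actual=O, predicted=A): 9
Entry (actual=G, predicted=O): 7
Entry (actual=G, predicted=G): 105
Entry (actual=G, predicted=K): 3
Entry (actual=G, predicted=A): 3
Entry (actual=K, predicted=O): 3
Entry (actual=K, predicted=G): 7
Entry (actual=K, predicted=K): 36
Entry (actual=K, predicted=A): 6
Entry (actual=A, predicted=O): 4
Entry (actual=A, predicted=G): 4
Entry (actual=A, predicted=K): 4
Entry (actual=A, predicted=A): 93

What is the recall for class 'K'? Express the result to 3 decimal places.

0.692

One-vs-rest for 'K': TP = diagonal; FP = other classes predicted 'K'; FN = 'K' predicted as other.
recall = TP/(TP+FN).
K: TP=36, FN=3+7+6=16 → 36/52 = 0.6923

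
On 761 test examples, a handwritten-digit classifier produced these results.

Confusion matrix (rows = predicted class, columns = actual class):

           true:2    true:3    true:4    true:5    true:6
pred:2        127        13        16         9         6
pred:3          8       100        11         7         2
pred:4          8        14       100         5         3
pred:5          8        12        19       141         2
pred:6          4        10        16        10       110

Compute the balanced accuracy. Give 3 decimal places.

Balanced accuracy = mean of per-class recall.
  2: recall = 127/155 = 0.8194
  3: recall = 100/149 = 0.6711
  4: recall = 100/162 = 0.6173
  5: recall = 141/172 = 0.8198
  6: recall = 110/123 = 0.8943
Mean = (0.8194 + 0.6711 + 0.6173 + 0.8198 + 0.8943) / 5 = 0.764

0.764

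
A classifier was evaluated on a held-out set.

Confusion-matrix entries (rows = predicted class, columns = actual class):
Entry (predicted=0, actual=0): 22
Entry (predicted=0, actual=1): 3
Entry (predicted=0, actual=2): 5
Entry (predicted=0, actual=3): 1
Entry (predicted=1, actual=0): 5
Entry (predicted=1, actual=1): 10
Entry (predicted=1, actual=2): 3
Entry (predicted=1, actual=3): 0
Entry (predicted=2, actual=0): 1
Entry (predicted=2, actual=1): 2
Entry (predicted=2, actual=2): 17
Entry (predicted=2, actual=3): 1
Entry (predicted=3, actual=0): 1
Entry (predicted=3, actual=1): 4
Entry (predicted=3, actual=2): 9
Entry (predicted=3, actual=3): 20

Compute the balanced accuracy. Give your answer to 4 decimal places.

0.6735

Balanced accuracy = mean of per-class recall.
  0: recall = 22/29 = 0.75862
  1: recall = 10/19 = 0.52632
  2: recall = 17/34 = 0.50000
  3: recall = 20/22 = 0.90909
Mean = (0.75862 + 0.52632 + 0.50000 + 0.90909) / 4 = 0.6735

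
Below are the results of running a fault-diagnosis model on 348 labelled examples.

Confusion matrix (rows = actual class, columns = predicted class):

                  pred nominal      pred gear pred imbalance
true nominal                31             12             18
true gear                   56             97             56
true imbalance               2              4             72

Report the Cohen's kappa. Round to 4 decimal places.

Observed agreement pₒ = trace/N = 200/348 = 0.57471
Expected agreement pₑ = Σ (rowᵢ·colᵢ)/N² = (61·89 + 209·113 + 78·146)/348² = 0.33388
κ = (pₒ − pₑ)/(1 − pₑ) = (0.57471 − 0.33388)/(1 − 0.33388) = 0.3615

0.3615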